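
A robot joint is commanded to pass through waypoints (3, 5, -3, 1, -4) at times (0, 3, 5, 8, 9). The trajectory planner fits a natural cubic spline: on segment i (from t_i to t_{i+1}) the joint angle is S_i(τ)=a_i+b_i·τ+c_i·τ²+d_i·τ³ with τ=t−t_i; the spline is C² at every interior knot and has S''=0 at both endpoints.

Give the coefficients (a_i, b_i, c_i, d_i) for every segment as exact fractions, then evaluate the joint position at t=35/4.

Δ: Δ0=2/3, Δ1=-4, Δ2=4/3, Δ3=-5
row 1: diag=10, rhs=-28; c'=1/5, d'=-14/5
row 2: denom=10−2·1/5=48/5; d'=(32−2·-14/5)/(48/5)=47/12
row 3: denom=8−3·5/16=113/16; d'=(-38−3·47/12)/(113/16)=-796/113
back: M3=-796/113
back: M2=47/12−5/16·-796/113=2074/339
back: M1=-14/5−1/5·2074/339=-1364/339
M: M0=0, M1=-1364/339, M2=2074/339, M3=-796/113, M4=0
seg 0: a=3, c=M0/2=0, d=(M1−M0)/(6·3)=-682/3051, b=Δ0−h0·(2M0+M1)/6=908/339
seg 1: a=5, c=M1/2=-682/339, d=(M2−M1)/(6·2)=191/226, b=Δ1−h1·(2M1+M2)/6=-1138/339
seg 2: a=-3, c=M2/2=1037/339, d=(M3−M2)/(6·3)=-2231/3051, b=Δ2−h2·(2M2+M3)/6=-428/339
seg 3: a=1, c=M3/2=-398/113, d=(M4−M3)/(6·1)=398/339, b=Δ3−h3·(2M3+M4)/6=-899/339
t_q=35/4 → seg 3, τ=3/4; S=1+-899/339·τ+-398/113·τ²+398/339·τ³=-8949/3616

  seg 0: a=3 b=908/339 c=0 d=-682/3051
  seg 1: a=5 b=-1138/339 c=-682/339 d=191/226
  seg 2: a=-3 b=-428/339 c=1037/339 d=-2231/3051
  seg 3: a=1 b=-899/339 c=-398/113 d=398/339
S(35/4) = -8949/3616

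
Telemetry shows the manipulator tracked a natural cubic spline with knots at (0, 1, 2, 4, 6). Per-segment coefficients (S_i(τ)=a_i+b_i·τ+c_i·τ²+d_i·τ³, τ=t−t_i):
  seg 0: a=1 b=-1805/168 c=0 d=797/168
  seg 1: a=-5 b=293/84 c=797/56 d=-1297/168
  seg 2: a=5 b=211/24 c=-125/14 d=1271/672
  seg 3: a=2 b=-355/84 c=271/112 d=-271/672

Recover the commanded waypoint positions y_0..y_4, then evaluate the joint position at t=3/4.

y_0 = S_0(0) = a_0 = 1
y_1 = S_1(0) = a_1 = -5
y_2 = S_2(0) = a_2 = 5
y_3 = S_3(0) = a_3 = 2
y_4 = S_3(2) = 0
t_q=3/4 is in segment 0 (τ=3/4); S_0(τ)=-2589/512

y_0=1 y_1=-5 y_2=5 y_3=2 y_4=0
S(3/4) = -2589/512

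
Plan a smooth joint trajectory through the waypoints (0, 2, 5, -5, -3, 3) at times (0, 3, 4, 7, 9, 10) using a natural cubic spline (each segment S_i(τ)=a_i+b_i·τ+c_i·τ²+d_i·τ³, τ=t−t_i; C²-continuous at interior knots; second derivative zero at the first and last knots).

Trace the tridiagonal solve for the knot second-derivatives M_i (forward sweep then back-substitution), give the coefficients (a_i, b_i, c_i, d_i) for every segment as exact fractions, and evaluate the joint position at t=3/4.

  seg 0: a=0 b=-317/516 c=0 d=661/4644
  seg 1: a=2 b=833/258 c=661/516 d=-779/516
  seg 2: a=5 b=217/172 c=-419/129 d=2657/4644
  seg 3: a=-5 b=-239/86 c=327/172 d=-1/172
  seg 4: a=-3 b=409/86 c=321/172 d=-107/172
S(3/4) = -4411/11008

Δ: Δ0=2/3, Δ1=3, Δ2=-10/3, Δ3=1, Δ4=6
row 1: diag=8, rhs=14; c'=1/8, d'=7/4
row 2: denom=8−1·1/8=63/8; d'=(-38−1·7/4)/(63/8)=-106/21
row 3: denom=10−3·8/21=62/7; d'=(26−3·-106/21)/(62/7)=144/31
row 4: denom=6−2·7/31=172/31; d'=(30−2·144/31)/(172/31)=321/86
back: M4=321/86
back: M3=144/31−7/31·321/86=327/86
back: M2=-106/21−8/21·327/86=-838/129
back: M1=7/4−1/8·-838/129=661/258
M: M0=0, M1=661/258, M2=-838/129, M3=327/86, M4=321/86, M5=0
seg 0: a=0, c=M0/2=0, d=(M1−M0)/(6·3)=661/4644, b=Δ0−h0·(2M0+M1)/6=-317/516
seg 1: a=2, c=M1/2=661/516, d=(M2−M1)/(6·1)=-779/516, b=Δ1−h1·(2M1+M2)/6=833/258
seg 2: a=5, c=M2/2=-419/129, d=(M3−M2)/(6·3)=2657/4644, b=Δ2−h2·(2M2+M3)/6=217/172
seg 3: a=-5, c=M3/2=327/172, d=(M4−M3)/(6·2)=-1/172, b=Δ3−h3·(2M3+M4)/6=-239/86
seg 4: a=-3, c=M4/2=321/172, d=(M5−M4)/(6·1)=-107/172, b=Δ4−h4·(2M4+M5)/6=409/86
t_q=3/4 → seg 0, τ=3/4; S=0+-317/516·τ+0·τ²+661/4644·τ³=-4411/11008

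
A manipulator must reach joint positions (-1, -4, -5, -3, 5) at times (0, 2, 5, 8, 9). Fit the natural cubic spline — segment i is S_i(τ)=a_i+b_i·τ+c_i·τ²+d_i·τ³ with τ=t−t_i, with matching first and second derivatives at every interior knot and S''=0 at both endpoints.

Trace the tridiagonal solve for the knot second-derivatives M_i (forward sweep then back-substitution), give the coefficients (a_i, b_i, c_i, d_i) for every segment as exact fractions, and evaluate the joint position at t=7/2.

  seg 0: a=-1 b=-106/57 c=0 d=41/456
  seg 1: a=-4 b=-89/114 c=41/76 d=-89/684
  seg 2: a=-5 b=-241/228 c=-12/19 d=275/684
  seg 3: a=-3 b=685/114 c=227/76 d=-227/228
S(7/2) = -2673/608

Δ: Δ0=-3/2, Δ1=-1/3, Δ2=2/3, Δ3=8
row 1: diag=10, rhs=7; c'=3/10, d'=7/10
row 2: denom=12−3·3/10=111/10; d'=(6−3·7/10)/(111/10)=13/37
row 3: denom=8−3·10/37=266/37; d'=(44−3·13/37)/(266/37)=227/38
back: M3=227/38
back: M2=13/37−10/37·227/38=-24/19
back: M1=7/10−3/10·-24/19=41/38
M: M0=0, M1=41/38, M2=-24/19, M3=227/38, M4=0
seg 0: a=-1, c=M0/2=0, d=(M1−M0)/(6·2)=41/456, b=Δ0−h0·(2M0+M1)/6=-106/57
seg 1: a=-4, c=M1/2=41/76, d=(M2−M1)/(6·3)=-89/684, b=Δ1−h1·(2M1+M2)/6=-89/114
seg 2: a=-5, c=M2/2=-12/19, d=(M3−M2)/(6·3)=275/684, b=Δ2−h2·(2M2+M3)/6=-241/228
seg 3: a=-3, c=M3/2=227/76, d=(M4−M3)/(6·1)=-227/228, b=Δ3−h3·(2M3+M4)/6=685/114
t_q=7/2 → seg 1, τ=3/2; S=-4+-89/114·τ+41/76·τ²+-89/684·τ³=-2673/608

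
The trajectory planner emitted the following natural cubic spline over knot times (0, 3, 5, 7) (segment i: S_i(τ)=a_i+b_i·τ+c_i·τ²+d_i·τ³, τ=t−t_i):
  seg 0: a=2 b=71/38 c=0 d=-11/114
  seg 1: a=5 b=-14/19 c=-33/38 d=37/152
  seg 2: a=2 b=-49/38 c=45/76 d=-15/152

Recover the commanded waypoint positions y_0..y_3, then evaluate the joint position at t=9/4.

y_0=2 y_1=5 y_2=2 y_3=1
S(9/4) = 12415/2432

y_0 = S_0(0) = a_0 = 2
y_1 = S_1(0) = a_1 = 5
y_2 = S_2(0) = a_2 = 2
y_3 = S_2(2) = 1
t_q=9/4 is in segment 0 (τ=9/4); S_0(τ)=12415/2432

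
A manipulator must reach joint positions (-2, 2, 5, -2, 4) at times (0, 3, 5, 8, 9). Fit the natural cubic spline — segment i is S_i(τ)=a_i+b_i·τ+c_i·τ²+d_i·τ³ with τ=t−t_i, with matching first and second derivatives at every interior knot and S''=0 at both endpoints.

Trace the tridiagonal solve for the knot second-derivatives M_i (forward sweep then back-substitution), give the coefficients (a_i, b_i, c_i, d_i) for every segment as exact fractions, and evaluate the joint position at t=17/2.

  seg 0: a=-2 b=1069/1356 c=0 d=739/12204
  seg 1: a=2 b=1643/678 c=739/1356 d=-455/904
  seg 2: a=5 b=-487/339 c=-839/339 d=2213/3051
  seg 3: a=-2 b=1118/339 c=458/113 d=-458/339
S(17/2) = 223/452

Δ: Δ0=4/3, Δ1=3/2, Δ2=-7/3, Δ3=6
row 1: diag=10, rhs=1; c'=1/5, d'=1/10
row 2: denom=10−2·1/5=48/5; d'=(-23−2·1/10)/(48/5)=-29/12
row 3: denom=8−3·5/16=113/16; d'=(50−3·-29/12)/(113/16)=916/113
back: M3=916/113
back: M2=-29/12−5/16·916/113=-1678/339
back: M1=1/10−1/5·-1678/339=739/678
M: M0=0, M1=739/678, M2=-1678/339, M3=916/113, M4=0
seg 0: a=-2, c=M0/2=0, d=(M1−M0)/(6·3)=739/12204, b=Δ0−h0·(2M0+M1)/6=1069/1356
seg 1: a=2, c=M1/2=739/1356, d=(M2−M1)/(6·2)=-455/904, b=Δ1−h1·(2M1+M2)/6=1643/678
seg 2: a=5, c=M2/2=-839/339, d=(M3−M2)/(6·3)=2213/3051, b=Δ2−h2·(2M2+M3)/6=-487/339
seg 3: a=-2, c=M3/2=458/113, d=(M4−M3)/(6·1)=-458/339, b=Δ3−h3·(2M3+M4)/6=1118/339
t_q=17/2 → seg 3, τ=1/2; S=-2+1118/339·τ+458/113·τ²+-458/339·τ³=223/452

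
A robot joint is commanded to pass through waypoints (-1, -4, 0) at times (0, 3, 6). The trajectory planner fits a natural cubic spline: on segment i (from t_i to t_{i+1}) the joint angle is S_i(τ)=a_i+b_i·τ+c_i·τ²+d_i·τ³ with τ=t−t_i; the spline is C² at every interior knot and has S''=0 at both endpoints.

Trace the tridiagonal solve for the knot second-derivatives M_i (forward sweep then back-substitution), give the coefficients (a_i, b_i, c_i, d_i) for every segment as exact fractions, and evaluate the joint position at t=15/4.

  seg 0: a=-1 b=-19/12 c=0 d=7/108
  seg 1: a=-4 b=1/6 c=7/12 d=-7/108
S(15/4) = -915/256

Δ: Δ0=-1, Δ1=4/3
row 1: diag=12, rhs=14; c'=1/4, d'=7/6
back: M1=7/6
M: M0=0, M1=7/6, M2=0
seg 0: a=-1, c=M0/2=0, d=(M1−M0)/(6·3)=7/108, b=Δ0−h0·(2M0+M1)/6=-19/12
seg 1: a=-4, c=M1/2=7/12, d=(M2−M1)/(6·3)=-7/108, b=Δ1−h1·(2M1+M2)/6=1/6
t_q=15/4 → seg 1, τ=3/4; S=-4+1/6·τ+7/12·τ²+-7/108·τ³=-915/256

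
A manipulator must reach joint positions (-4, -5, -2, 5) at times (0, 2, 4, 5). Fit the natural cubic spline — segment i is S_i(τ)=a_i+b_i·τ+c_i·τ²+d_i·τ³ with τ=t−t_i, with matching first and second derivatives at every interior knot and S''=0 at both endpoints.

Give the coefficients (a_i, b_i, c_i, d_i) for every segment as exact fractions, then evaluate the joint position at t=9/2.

  seg 0: a=-4 b=-6/11 c=0 d=1/88
  seg 1: a=-5 b=-9/22 c=3/44 d=39/88
  seg 2: a=-2 b=57/11 c=30/11 d=-10/11
S(9/2) = 51/44

Δ: Δ0=-1/2, Δ1=3/2, Δ2=7
row 1: diag=8, rhs=12; c'=1/4, d'=3/2
row 2: denom=6−2·1/4=11/2; d'=(33−2·3/2)/(11/2)=60/11
back: M2=60/11
back: M1=3/2−1/4·60/11=3/22
M: M0=0, M1=3/22, M2=60/11, M3=0
seg 0: a=-4, c=M0/2=0, d=(M1−M0)/(6·2)=1/88, b=Δ0−h0·(2M0+M1)/6=-6/11
seg 1: a=-5, c=M1/2=3/44, d=(M2−M1)/(6·2)=39/88, b=Δ1−h1·(2M1+M2)/6=-9/22
seg 2: a=-2, c=M2/2=30/11, d=(M3−M2)/(6·1)=-10/11, b=Δ2−h2·(2M2+M3)/6=57/11
t_q=9/2 → seg 2, τ=1/2; S=-2+57/11·τ+30/11·τ²+-10/11·τ³=51/44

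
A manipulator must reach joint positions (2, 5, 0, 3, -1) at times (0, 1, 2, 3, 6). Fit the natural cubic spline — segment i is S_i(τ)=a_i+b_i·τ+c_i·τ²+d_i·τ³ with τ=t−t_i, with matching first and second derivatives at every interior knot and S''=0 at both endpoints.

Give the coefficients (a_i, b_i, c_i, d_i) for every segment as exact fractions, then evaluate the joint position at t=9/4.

  seg 0: a=2 b=1993/348 c=0 d=-949/348
  seg 1: a=5 b=-427/174 c=-949/116 d=1961/348
  seg 2: a=0 b=-665/348 c=253/29 d=-1327/348
  seg 3: a=3 b=713/174 c=-315/116 d=35/116
S(9/4) = 59/7424

Δ: Δ0=3, Δ1=-5, Δ2=3, Δ3=-4/3
row 1: diag=4, rhs=-48; c'=1/4, d'=-12
row 2: denom=4−1·1/4=15/4; d'=(48−1·-12)/(15/4)=16
row 3: denom=8−1·4/15=116/15; d'=(-26−1·16)/(116/15)=-315/58
back: M3=-315/58
back: M2=16−4/15·-315/58=506/29
back: M1=-12−1/4·506/29=-949/58
M: M0=0, M1=-949/58, M2=506/29, M3=-315/58, M4=0
seg 0: a=2, c=M0/2=0, d=(M1−M0)/(6·1)=-949/348, b=Δ0−h0·(2M0+M1)/6=1993/348
seg 1: a=5, c=M1/2=-949/116, d=(M2−M1)/(6·1)=1961/348, b=Δ1−h1·(2M1+M2)/6=-427/174
seg 2: a=0, c=M2/2=253/29, d=(M3−M2)/(6·1)=-1327/348, b=Δ2−h2·(2M2+M3)/6=-665/348
seg 3: a=3, c=M3/2=-315/116, d=(M4−M3)/(6·3)=35/116, b=Δ3−h3·(2M3+M4)/6=713/174
t_q=9/4 → seg 2, τ=1/4; S=0+-665/348·τ+253/29·τ²+-1327/348·τ³=59/7424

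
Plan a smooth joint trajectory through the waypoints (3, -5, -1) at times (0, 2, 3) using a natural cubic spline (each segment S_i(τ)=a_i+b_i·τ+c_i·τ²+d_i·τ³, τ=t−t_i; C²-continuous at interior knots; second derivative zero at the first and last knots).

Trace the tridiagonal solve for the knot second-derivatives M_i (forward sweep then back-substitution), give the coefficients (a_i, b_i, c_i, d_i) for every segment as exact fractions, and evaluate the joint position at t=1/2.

Δ: Δ0=-4, Δ1=4
row 1: diag=6, rhs=48; c'=1/6, d'=8
back: M1=8
M: M0=0, M1=8, M2=0
seg 0: a=3, c=M0/2=0, d=(M1−M0)/(6·2)=2/3, b=Δ0−h0·(2M0+M1)/6=-20/3
seg 1: a=-5, c=M1/2=4, d=(M2−M1)/(6·1)=-4/3, b=Δ1−h1·(2M1+M2)/6=4/3
t_q=1/2 → seg 0, τ=1/2; S=3+-20/3·τ+0·τ²+2/3·τ³=-1/4

  seg 0: a=3 b=-20/3 c=0 d=2/3
  seg 1: a=-5 b=4/3 c=4 d=-4/3
S(1/2) = -1/4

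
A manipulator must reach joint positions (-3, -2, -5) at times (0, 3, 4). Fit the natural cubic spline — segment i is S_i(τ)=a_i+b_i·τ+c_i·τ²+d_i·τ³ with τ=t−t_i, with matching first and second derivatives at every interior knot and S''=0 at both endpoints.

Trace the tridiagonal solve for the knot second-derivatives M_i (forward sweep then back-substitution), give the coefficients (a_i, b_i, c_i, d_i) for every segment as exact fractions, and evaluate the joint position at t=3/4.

Δ: Δ0=1/3, Δ1=-3
row 1: diag=8, rhs=-20; c'=1/8, d'=-5/2
back: M1=-5/2
M: M0=0, M1=-5/2, M2=0
seg 0: a=-3, c=M0/2=0, d=(M1−M0)/(6·3)=-5/36, b=Δ0−h0·(2M0+M1)/6=19/12
seg 1: a=-2, c=M1/2=-5/4, d=(M2−M1)/(6·1)=5/12, b=Δ1−h1·(2M1+M2)/6=-13/6
t_q=3/4 → seg 0, τ=3/4; S=-3+19/12·τ+0·τ²+-5/36·τ³=-479/256

  seg 0: a=-3 b=19/12 c=0 d=-5/36
  seg 1: a=-2 b=-13/6 c=-5/4 d=5/12
S(3/4) = -479/256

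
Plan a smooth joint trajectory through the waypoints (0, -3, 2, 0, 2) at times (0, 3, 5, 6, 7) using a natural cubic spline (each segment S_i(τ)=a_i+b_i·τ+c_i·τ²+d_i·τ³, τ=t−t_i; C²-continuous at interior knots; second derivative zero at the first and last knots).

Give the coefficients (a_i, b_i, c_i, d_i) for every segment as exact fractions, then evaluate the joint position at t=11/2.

  seg 0: a=0 b=-1175/428 c=0 d=83/428
  seg 1: a=-3 b=533/214 c=747/428 d=-745/856
  seg 2: a=2 b=-104/107 c=-372/107 d=262/107
  seg 3: a=0 b=-62/107 c=414/107 d=-138/107
S(11/2) = 407/428

Δ: Δ0=-1, Δ1=5/2, Δ2=-2, Δ3=2
row 1: diag=10, rhs=21; c'=1/5, d'=21/10
row 2: denom=6−2·1/5=28/5; d'=(-27−2·21/10)/(28/5)=-39/7
row 3: denom=4−1·5/28=107/28; d'=(24−1·-39/7)/(107/28)=828/107
back: M3=828/107
back: M2=-39/7−5/28·828/107=-744/107
back: M1=21/10−1/5·-744/107=747/214
M: M0=0, M1=747/214, M2=-744/107, M3=828/107, M4=0
seg 0: a=0, c=M0/2=0, d=(M1−M0)/(6·3)=83/428, b=Δ0−h0·(2M0+M1)/6=-1175/428
seg 1: a=-3, c=M1/2=747/428, d=(M2−M1)/(6·2)=-745/856, b=Δ1−h1·(2M1+M2)/6=533/214
seg 2: a=2, c=M2/2=-372/107, d=(M3−M2)/(6·1)=262/107, b=Δ2−h2·(2M2+M3)/6=-104/107
seg 3: a=0, c=M3/2=414/107, d=(M4−M3)/(6·1)=-138/107, b=Δ3−h3·(2M3+M4)/6=-62/107
t_q=11/2 → seg 2, τ=1/2; S=2+-104/107·τ+-372/107·τ²+262/107·τ³=407/428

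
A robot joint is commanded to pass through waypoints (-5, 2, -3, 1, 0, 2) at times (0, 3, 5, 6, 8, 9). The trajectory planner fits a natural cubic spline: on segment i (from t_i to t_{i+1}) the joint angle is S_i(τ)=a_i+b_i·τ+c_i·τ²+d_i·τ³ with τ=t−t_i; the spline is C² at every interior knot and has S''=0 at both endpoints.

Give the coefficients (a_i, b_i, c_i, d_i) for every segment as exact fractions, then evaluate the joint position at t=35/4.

  seg 0: a=-5 b=24535/5196 c=0 d=-1379/5196
  seg 1: a=2 b=-6349/2598 c=-4137/1732 d=12265/10392
  seg 2: a=-3 b=2812/1299 c=2032/433 d=-3712/1299
  seg 3: a=1 b=3868/1299 c=-1680/433 d=11125/10392
  seg 4: a=0 b=791/2598 c=4405/1732 d=-4405/5196
S(35/4) = 144247/110848

Δ: Δ0=7/3, Δ1=-5/2, Δ2=4, Δ3=-1/2, Δ4=2
row 1: diag=10, rhs=-29; c'=1/5, d'=-29/10
row 2: denom=6−2·1/5=28/5; d'=(39−2·-29/10)/(28/5)=8
row 3: denom=6−1·5/28=163/28; d'=(-27−1·8)/(163/28)=-980/163
row 4: denom=6−2·56/163=866/163; d'=(15−2·-980/163)/(866/163)=4405/866
back: M4=4405/866
back: M3=-980/163−56/163·4405/866=-3360/433
back: M2=8−5/28·-3360/433=4064/433
back: M1=-29/10−1/5·4064/433=-4137/866
M: M0=0, M1=-4137/866, M2=4064/433, M3=-3360/433, M4=4405/866, M5=0
seg 0: a=-5, c=M0/2=0, d=(M1−M0)/(6·3)=-1379/5196, b=Δ0−h0·(2M0+M1)/6=24535/5196
seg 1: a=2, c=M1/2=-4137/1732, d=(M2−M1)/(6·2)=12265/10392, b=Δ1−h1·(2M1+M2)/6=-6349/2598
seg 2: a=-3, c=M2/2=2032/433, d=(M3−M2)/(6·1)=-3712/1299, b=Δ2−h2·(2M2+M3)/6=2812/1299
seg 3: a=1, c=M3/2=-1680/433, d=(M4−M3)/(6·2)=11125/10392, b=Δ3−h3·(2M3+M4)/6=3868/1299
seg 4: a=0, c=M4/2=4405/1732, d=(M5−M4)/(6·1)=-4405/5196, b=Δ4−h4·(2M4+M5)/6=791/2598
t_q=35/4 → seg 4, τ=3/4; S=0+791/2598·τ+4405/1732·τ²+-4405/5196·τ³=144247/110848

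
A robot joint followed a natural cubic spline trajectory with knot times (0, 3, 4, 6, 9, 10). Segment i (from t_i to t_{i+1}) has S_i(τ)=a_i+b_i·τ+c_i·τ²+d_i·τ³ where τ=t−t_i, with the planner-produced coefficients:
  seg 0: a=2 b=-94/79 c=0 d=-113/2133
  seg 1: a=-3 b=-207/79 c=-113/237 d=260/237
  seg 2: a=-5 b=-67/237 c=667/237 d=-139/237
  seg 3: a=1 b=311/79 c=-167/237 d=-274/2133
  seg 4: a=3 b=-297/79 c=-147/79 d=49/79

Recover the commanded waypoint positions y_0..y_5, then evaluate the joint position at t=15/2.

y_0=2 y_1=-3 y_2=-5 y_3=1 y_4=3 y_5=-2
S(15/2) = 386/79

y_0 = S_0(0) = a_0 = 2
y_1 = S_1(0) = a_1 = -3
y_2 = S_2(0) = a_2 = -5
y_3 = S_3(0) = a_3 = 1
y_4 = S_4(0) = a_4 = 3
y_5 = S_4(1) = -2
t_q=15/2 is in segment 3 (τ=3/2); S_3(τ)=386/79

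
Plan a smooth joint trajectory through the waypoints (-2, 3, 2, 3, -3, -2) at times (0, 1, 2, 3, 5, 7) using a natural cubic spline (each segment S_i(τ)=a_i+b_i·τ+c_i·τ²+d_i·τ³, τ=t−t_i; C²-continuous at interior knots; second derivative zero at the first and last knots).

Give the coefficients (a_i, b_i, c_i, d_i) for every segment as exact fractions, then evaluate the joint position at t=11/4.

Δ: Δ0=5, Δ1=-1, Δ2=1, Δ3=-3, Δ4=1/2
row 1: diag=4, rhs=-36; c'=1/4, d'=-9
row 2: denom=4−1·1/4=15/4; d'=(12−1·-9)/(15/4)=28/5
row 3: denom=6−1·4/15=86/15; d'=(-24−1·28/5)/(86/15)=-222/43
row 4: denom=8−2·15/43=314/43; d'=(21−2·-222/43)/(314/43)=1347/314
back: M4=1347/314
back: M3=-222/43−15/43·1347/314=-2091/314
back: M2=28/5−4/15·-2091/314=1158/157
back: M1=-9−1/4·1158/157=-3405/314
M: M0=0, M1=-3405/314, M2=1158/157, M3=-2091/314, M4=1347/314, M5=0
seg 0: a=-2, c=M0/2=0, d=(M1−M0)/(6·1)=-1135/628, b=Δ0−h0·(2M0+M1)/6=4275/628
seg 1: a=3, c=M1/2=-3405/628, d=(M2−M1)/(6·1)=1907/628, b=Δ1−h1·(2M1+M2)/6=435/314
seg 2: a=2, c=M2/2=579/157, d=(M3−M2)/(6·1)=-1469/628, b=Δ2−h2·(2M2+M3)/6=-219/628
seg 3: a=3, c=M3/2=-2091/628, d=(M4−M3)/(6·2)=573/628, b=Δ3−h3·(2M3+M4)/6=3/314
seg 4: a=-3, c=M4/2=1347/628, d=(M5−M4)/(6·2)=-449/1256, b=Δ4−h4·(2M4+M5)/6=-741/314
t_q=11/4 → seg 2, τ=3/4; S=2+-219/628·τ+579/157·τ²+-1469/628·τ³=113585/40192

  seg 0: a=-2 b=4275/628 c=0 d=-1135/628
  seg 1: a=3 b=435/314 c=-3405/628 d=1907/628
  seg 2: a=2 b=-219/628 c=579/157 d=-1469/628
  seg 3: a=3 b=3/314 c=-2091/628 d=573/628
  seg 4: a=-3 b=-741/314 c=1347/628 d=-449/1256
S(11/4) = 113585/40192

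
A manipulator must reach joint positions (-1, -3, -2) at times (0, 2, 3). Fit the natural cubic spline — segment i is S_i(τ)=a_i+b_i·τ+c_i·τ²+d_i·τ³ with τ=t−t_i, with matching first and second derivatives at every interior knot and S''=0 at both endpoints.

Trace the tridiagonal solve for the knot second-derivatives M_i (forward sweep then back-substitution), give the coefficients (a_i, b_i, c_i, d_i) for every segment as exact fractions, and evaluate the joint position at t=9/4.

Δ: Δ0=-1, Δ1=1
row 1: diag=6, rhs=12; c'=1/6, d'=2
back: M1=2
M: M0=0, M1=2, M2=0
seg 0: a=-1, c=M0/2=0, d=(M1−M0)/(6·2)=1/6, b=Δ0−h0·(2M0+M1)/6=-5/3
seg 1: a=-3, c=M1/2=1, d=(M2−M1)/(6·1)=-1/3, b=Δ1−h1·(2M1+M2)/6=1/3
t_q=9/4 → seg 1, τ=1/4; S=-3+1/3·τ+1·τ²+-1/3·τ³=-183/64

  seg 0: a=-1 b=-5/3 c=0 d=1/6
  seg 1: a=-3 b=1/3 c=1 d=-1/3
S(9/4) = -183/64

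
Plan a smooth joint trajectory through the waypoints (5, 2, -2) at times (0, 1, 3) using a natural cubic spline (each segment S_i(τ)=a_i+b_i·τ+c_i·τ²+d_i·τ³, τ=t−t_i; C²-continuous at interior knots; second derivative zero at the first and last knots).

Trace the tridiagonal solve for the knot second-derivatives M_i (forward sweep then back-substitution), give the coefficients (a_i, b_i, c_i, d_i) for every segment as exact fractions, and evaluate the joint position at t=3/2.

  seg 0: a=5 b=-19/6 c=0 d=1/6
  seg 1: a=2 b=-8/3 c=1/2 d=-1/12
S(3/2) = 25/32

Δ: Δ0=-3, Δ1=-2
row 1: diag=6, rhs=6; c'=1/3, d'=1
back: M1=1
M: M0=0, M1=1, M2=0
seg 0: a=5, c=M0/2=0, d=(M1−M0)/(6·1)=1/6, b=Δ0−h0·(2M0+M1)/6=-19/6
seg 1: a=2, c=M1/2=1/2, d=(M2−M1)/(6·2)=-1/12, b=Δ1−h1·(2M1+M2)/6=-8/3
t_q=3/2 → seg 1, τ=1/2; S=2+-8/3·τ+1/2·τ²+-1/12·τ³=25/32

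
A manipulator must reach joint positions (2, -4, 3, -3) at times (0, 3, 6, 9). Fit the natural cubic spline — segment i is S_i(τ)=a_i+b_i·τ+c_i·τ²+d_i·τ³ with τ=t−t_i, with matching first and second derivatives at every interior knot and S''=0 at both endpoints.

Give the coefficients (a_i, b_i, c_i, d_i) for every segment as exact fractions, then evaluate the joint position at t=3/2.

Δ: Δ0=-2, Δ1=7/3, Δ2=-2
row 1: diag=12, rhs=26; c'=1/4, d'=13/6
row 2: denom=12−3·1/4=45/4; d'=(-26−3·13/6)/(45/4)=-26/9
back: M2=-26/9
back: M1=13/6−1/4·-26/9=26/9
M: M0=0, M1=26/9, M2=-26/9, M3=0
seg 0: a=2, c=M0/2=0, d=(M1−M0)/(6·3)=13/81, b=Δ0−h0·(2M0+M1)/6=-31/9
seg 1: a=-4, c=M1/2=13/9, d=(M2−M1)/(6·3)=-26/81, b=Δ1−h1·(2M1+M2)/6=8/9
seg 2: a=3, c=M2/2=-13/9, d=(M3−M2)/(6·3)=13/81, b=Δ2−h2·(2M2+M3)/6=8/9
t_q=3/2 → seg 0, τ=3/2; S=2+-31/9·τ+0·τ²+13/81·τ³=-21/8

  seg 0: a=2 b=-31/9 c=0 d=13/81
  seg 1: a=-4 b=8/9 c=13/9 d=-26/81
  seg 2: a=3 b=8/9 c=-13/9 d=13/81
S(3/2) = -21/8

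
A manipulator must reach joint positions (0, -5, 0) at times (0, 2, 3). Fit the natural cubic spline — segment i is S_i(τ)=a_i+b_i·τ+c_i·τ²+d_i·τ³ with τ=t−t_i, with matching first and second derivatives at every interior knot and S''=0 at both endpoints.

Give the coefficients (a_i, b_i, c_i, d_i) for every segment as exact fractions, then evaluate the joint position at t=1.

Δ: Δ0=-5/2, Δ1=5
row 1: diag=6, rhs=45; c'=1/6, d'=15/2
back: M1=15/2
M: M0=0, M1=15/2, M2=0
seg 0: a=0, c=M0/2=0, d=(M1−M0)/(6·2)=5/8, b=Δ0−h0·(2M0+M1)/6=-5
seg 1: a=-5, c=M1/2=15/4, d=(M2−M1)/(6·1)=-5/4, b=Δ1−h1·(2M1+M2)/6=5/2
t_q=1 → seg 0, τ=1; S=0+-5·τ+0·τ²+5/8·τ³=-35/8

  seg 0: a=0 b=-5 c=0 d=5/8
  seg 1: a=-5 b=5/2 c=15/4 d=-5/4
S(1) = -35/8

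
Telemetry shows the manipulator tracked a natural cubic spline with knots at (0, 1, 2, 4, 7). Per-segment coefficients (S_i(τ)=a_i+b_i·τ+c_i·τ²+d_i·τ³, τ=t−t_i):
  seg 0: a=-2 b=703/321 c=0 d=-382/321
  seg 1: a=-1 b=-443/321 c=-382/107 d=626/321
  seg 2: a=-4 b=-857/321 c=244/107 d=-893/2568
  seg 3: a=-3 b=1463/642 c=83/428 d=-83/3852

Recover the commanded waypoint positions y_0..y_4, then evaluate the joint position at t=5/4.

y_0 = S_0(0) = a_0 = -2
y_1 = S_1(0) = a_1 = -1
y_2 = S_2(0) = a_2 = -4
y_3 = S_3(0) = a_3 = -3
y_4 = S_3(3) = 5
t_q=5/4 is in segment 1 (τ=1/4); S_1(τ)=-5265/3424

y_0=-2 y_1=-1 y_2=-4 y_3=-3 y_4=5
S(5/4) = -5265/3424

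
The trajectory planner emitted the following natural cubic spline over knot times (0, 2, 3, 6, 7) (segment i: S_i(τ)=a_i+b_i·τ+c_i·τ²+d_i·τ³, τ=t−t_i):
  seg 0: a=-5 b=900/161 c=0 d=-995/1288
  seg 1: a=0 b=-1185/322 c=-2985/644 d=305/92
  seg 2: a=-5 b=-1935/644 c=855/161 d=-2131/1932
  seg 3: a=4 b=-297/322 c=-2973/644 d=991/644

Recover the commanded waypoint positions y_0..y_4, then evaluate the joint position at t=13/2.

y_0=-5 y_1=0 y_2=-5 y_3=4 y_4=0
S(13/2) = 13277/5152

y_0 = S_0(0) = a_0 = -5
y_1 = S_1(0) = a_1 = 0
y_2 = S_2(0) = a_2 = -5
y_3 = S_3(0) = a_3 = 4
y_4 = S_3(1) = 0
t_q=13/2 is in segment 3 (τ=1/2); S_3(τ)=13277/5152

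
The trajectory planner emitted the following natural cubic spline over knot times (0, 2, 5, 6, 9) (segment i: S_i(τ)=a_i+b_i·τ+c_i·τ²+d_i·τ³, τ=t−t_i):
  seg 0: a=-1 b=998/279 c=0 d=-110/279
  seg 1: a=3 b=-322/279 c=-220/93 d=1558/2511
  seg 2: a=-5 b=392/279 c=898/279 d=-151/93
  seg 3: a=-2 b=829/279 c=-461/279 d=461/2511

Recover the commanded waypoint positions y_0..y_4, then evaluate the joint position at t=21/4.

y_0=-1 y_1=3 y_2=-5 y_3=-2 y_4=-3
S(21/4) = -26623/5952

y_0 = S_0(0) = a_0 = -1
y_1 = S_1(0) = a_1 = 3
y_2 = S_2(0) = a_2 = -5
y_3 = S_3(0) = a_3 = -2
y_4 = S_3(3) = -3
t_q=21/4 is in segment 2 (τ=1/4); S_2(τ)=-26623/5952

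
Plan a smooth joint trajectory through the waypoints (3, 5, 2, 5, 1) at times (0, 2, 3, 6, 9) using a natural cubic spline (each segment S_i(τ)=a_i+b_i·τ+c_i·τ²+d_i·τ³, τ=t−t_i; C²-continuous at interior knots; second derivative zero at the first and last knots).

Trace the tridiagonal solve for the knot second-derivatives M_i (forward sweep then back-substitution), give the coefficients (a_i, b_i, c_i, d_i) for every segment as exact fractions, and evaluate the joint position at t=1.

  seg 0: a=3 b=658/255 c=0 d=-403/1020
  seg 1: a=5 b=-551/255 c=-403/170 d=781/510
  seg 2: a=2 b=-1177/510 c=189/85 d=-343/918
  seg 3: a=5 b=241/255 c=-581/510 d=581/4590
S(1) = 1763/340

Δ: Δ0=1, Δ1=-3, Δ2=1, Δ3=-4/3
row 1: diag=6, rhs=-24; c'=1/6, d'=-4
row 2: denom=8−1·1/6=47/6; d'=(24−1·-4)/(47/6)=168/47
row 3: denom=12−3·18/47=510/47; d'=(-14−3·168/47)/(510/47)=-581/255
back: M3=-581/255
back: M2=168/47−18/47·-581/255=378/85
back: M1=-4−1/6·378/85=-403/85
M: M0=0, M1=-403/85, M2=378/85, M3=-581/255, M4=0
seg 0: a=3, c=M0/2=0, d=(M1−M0)/(6·2)=-403/1020, b=Δ0−h0·(2M0+M1)/6=658/255
seg 1: a=5, c=M1/2=-403/170, d=(M2−M1)/(6·1)=781/510, b=Δ1−h1·(2M1+M2)/6=-551/255
seg 2: a=2, c=M2/2=189/85, d=(M3−M2)/(6·3)=-343/918, b=Δ2−h2·(2M2+M3)/6=-1177/510
seg 3: a=5, c=M3/2=-581/510, d=(M4−M3)/(6·3)=581/4590, b=Δ3−h3·(2M3+M4)/6=241/255
t_q=1 → seg 0, τ=1; S=3+658/255·τ+0·τ²+-403/1020·τ³=1763/340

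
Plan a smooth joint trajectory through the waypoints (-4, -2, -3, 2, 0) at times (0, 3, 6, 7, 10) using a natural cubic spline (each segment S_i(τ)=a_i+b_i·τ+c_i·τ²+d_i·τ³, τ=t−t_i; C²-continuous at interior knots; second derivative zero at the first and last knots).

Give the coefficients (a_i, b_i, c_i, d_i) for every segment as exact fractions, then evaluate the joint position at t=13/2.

  seg 0: a=-4 b=30/19 c=0 d=-52/513
  seg 1: a=-2 b=-22/19 c=-52/57 d=203/513
  seg 2: a=-3 b=77/19 c=151/57 d=-97/57
  seg 3: a=2 b=242/57 c=-140/57 d=140/513
S(13/2) = -239/456

Δ: Δ0=2/3, Δ1=-1/3, Δ2=5, Δ3=-2/3
row 1: diag=12, rhs=-6; c'=1/4, d'=-1/2
row 2: denom=8−3·1/4=29/4; d'=(32−3·-1/2)/(29/4)=134/29
row 3: denom=8−1·4/29=228/29; d'=(-34−1·134/29)/(228/29)=-280/57
back: M3=-280/57
back: M2=134/29−4/29·-280/57=302/57
back: M1=-1/2−1/4·302/57=-104/57
M: M0=0, M1=-104/57, M2=302/57, M3=-280/57, M4=0
seg 0: a=-4, c=M0/2=0, d=(M1−M0)/(6·3)=-52/513, b=Δ0−h0·(2M0+M1)/6=30/19
seg 1: a=-2, c=M1/2=-52/57, d=(M2−M1)/(6·3)=203/513, b=Δ1−h1·(2M1+M2)/6=-22/19
seg 2: a=-3, c=M2/2=151/57, d=(M3−M2)/(6·1)=-97/57, b=Δ2−h2·(2M2+M3)/6=77/19
seg 3: a=2, c=M3/2=-140/57, d=(M4−M3)/(6·3)=140/513, b=Δ3−h3·(2M3+M4)/6=242/57
t_q=13/2 → seg 2, τ=1/2; S=-3+77/19·τ+151/57·τ²+-97/57·τ³=-239/456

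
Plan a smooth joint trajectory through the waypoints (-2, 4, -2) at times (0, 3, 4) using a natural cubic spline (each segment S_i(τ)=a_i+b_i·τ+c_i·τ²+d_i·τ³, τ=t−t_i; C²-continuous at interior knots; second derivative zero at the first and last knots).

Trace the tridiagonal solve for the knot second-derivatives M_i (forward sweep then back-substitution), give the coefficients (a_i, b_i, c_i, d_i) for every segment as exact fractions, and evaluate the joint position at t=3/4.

  seg 0: a=-2 b=5 c=0 d=-1/3
  seg 1: a=4 b=-4 c=-3 d=1
S(3/4) = 103/64

Δ: Δ0=2, Δ1=-6
row 1: diag=8, rhs=-48; c'=1/8, d'=-6
back: M1=-6
M: M0=0, M1=-6, M2=0
seg 0: a=-2, c=M0/2=0, d=(M1−M0)/(6·3)=-1/3, b=Δ0−h0·(2M0+M1)/6=5
seg 1: a=4, c=M1/2=-3, d=(M2−M1)/(6·1)=1, b=Δ1−h1·(2M1+M2)/6=-4
t_q=3/4 → seg 0, τ=3/4; S=-2+5·τ+0·τ²+-1/3·τ³=103/64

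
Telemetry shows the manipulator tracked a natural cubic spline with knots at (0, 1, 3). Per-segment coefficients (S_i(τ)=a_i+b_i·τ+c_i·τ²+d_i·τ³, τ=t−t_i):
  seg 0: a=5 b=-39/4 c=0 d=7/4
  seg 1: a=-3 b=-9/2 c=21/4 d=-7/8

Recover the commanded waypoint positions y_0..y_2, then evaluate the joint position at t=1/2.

y_0=5 y_1=-3 y_2=2
S(1/2) = 11/32

y_0 = S_0(0) = a_0 = 5
y_1 = S_1(0) = a_1 = -3
y_2 = S_1(2) = 2
t_q=1/2 is in segment 0 (τ=1/2); S_0(τ)=11/32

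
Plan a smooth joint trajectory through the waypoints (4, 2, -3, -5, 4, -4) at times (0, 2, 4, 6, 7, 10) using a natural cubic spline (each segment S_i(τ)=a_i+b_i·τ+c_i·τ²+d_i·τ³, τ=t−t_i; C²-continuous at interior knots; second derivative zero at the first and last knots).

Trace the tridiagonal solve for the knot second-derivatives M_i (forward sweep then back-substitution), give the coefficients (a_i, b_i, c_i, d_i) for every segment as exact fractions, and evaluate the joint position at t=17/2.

  seg 0: a=4 b=-2975/3846 c=0 d=-871/15384
  seg 1: a=2 b=-2794/1923 c=-871/2564 d=-707/7692
  seg 2: a=-3 b=-7528/1923 c=-2285/2564 d=18065/15384
  seg 3: a=-5 b=25429/3846 c=3945/641 d=-14485/3846
  seg 4: a=4 b=14657/1923 c=-6595/1282 d=6595/11538
S(17/2) = 59355/10256

Δ: Δ0=-1, Δ1=-5/2, Δ2=-1, Δ3=9, Δ4=-8/3
row 1: diag=8, rhs=-9; c'=1/4, d'=-9/8
row 2: denom=8−2·1/4=15/2; d'=(9−2·-9/8)/(15/2)=3/2
row 3: denom=6−2·4/15=82/15; d'=(60−2·3/2)/(82/15)=855/82
row 4: denom=8−1·15/82=641/82; d'=(-70−1·855/82)/(641/82)=-6595/641
back: M4=-6595/641
back: M3=855/82−15/82·-6595/641=7890/641
back: M2=3/2−4/15·7890/641=-2285/1282
back: M1=-9/8−1/4·-2285/1282=-871/1282
M: M0=0, M1=-871/1282, M2=-2285/1282, M3=7890/641, M4=-6595/641, M5=0
seg 0: a=4, c=M0/2=0, d=(M1−M0)/(6·2)=-871/15384, b=Δ0−h0·(2M0+M1)/6=-2975/3846
seg 1: a=2, c=M1/2=-871/2564, d=(M2−M1)/(6·2)=-707/7692, b=Δ1−h1·(2M1+M2)/6=-2794/1923
seg 2: a=-3, c=M2/2=-2285/2564, d=(M3−M2)/(6·2)=18065/15384, b=Δ2−h2·(2M2+M3)/6=-7528/1923
seg 3: a=-5, c=M3/2=3945/641, d=(M4−M3)/(6·1)=-14485/3846, b=Δ3−h3·(2M3+M4)/6=25429/3846
seg 4: a=4, c=M4/2=-6595/1282, d=(M5−M4)/(6·3)=6595/11538, b=Δ4−h4·(2M4+M5)/6=14657/1923
t_q=17/2 → seg 4, τ=3/2; S=4+14657/1923·τ+-6595/1282·τ²+6595/11538·τ³=59355/10256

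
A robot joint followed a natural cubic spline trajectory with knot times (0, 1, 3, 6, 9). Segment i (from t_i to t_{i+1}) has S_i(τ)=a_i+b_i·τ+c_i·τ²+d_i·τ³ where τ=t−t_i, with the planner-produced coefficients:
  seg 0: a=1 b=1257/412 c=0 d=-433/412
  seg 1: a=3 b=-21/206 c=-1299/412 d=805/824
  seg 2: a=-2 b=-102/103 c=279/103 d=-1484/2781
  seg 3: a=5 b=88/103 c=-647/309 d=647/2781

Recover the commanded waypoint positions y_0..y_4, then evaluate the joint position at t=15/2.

y_0=1 y_1=3 y_2=-2 y_3=5 y_4=-5
S(15/2) = 1941/824

y_0 = S_0(0) = a_0 = 1
y_1 = S_1(0) = a_1 = 3
y_2 = S_2(0) = a_2 = -2
y_3 = S_3(0) = a_3 = 5
y_4 = S_3(3) = -5
t_q=15/2 is in segment 3 (τ=3/2); S_3(τ)=1941/824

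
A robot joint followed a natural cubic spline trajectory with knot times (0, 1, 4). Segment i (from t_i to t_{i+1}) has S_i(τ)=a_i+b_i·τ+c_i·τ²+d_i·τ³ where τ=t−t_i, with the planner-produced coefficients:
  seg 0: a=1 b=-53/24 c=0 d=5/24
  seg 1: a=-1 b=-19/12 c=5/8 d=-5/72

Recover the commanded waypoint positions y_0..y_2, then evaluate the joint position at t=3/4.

y_0 = S_0(0) = a_0 = 1
y_1 = S_1(0) = a_1 = -1
y_2 = S_1(3) = -2
t_q=3/4 is in segment 0 (τ=3/4); S_0(τ)=-291/512

y_0=1 y_1=-1 y_2=-2
S(3/4) = -291/512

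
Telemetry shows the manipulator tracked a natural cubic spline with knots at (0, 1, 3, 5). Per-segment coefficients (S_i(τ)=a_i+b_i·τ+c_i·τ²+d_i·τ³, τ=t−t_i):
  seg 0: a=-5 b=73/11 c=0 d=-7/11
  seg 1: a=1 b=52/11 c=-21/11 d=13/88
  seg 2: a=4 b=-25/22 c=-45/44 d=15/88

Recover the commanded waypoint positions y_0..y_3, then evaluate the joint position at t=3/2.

y_0 = S_0(0) = a_0 = -5
y_1 = S_1(0) = a_1 = 1
y_2 = S_2(0) = a_2 = 4
y_3 = S_2(2) = -1
t_q=3/2 is in segment 1 (τ=1/2); S_1(τ)=2045/704

y_0=-5 y_1=1 y_2=4 y_3=-1
S(3/2) = 2045/704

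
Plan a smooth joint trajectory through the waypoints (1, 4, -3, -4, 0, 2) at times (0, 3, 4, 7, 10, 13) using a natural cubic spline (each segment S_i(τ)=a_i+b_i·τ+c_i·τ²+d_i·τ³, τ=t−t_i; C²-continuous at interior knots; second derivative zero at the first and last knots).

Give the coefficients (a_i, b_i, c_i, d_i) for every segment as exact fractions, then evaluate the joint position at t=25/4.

  seg 0: a=1 b=3719/849 c=0 d=-2870/7641
  seg 1: a=4 b=-4891/849 c=-2870/849 d=606/283
  seg 2: a=-3 b=-5177/849 c=2584/849 d=-2858/7641
  seg 3: a=-4 b=1753/849 c=-274/849 d=67/2547
  seg 4: a=0 b=712/849 c=-73/849 d=73/7641
S(25/4) = -50463/9056

Δ: Δ0=1, Δ1=-7, Δ2=-1/3, Δ3=4/3, Δ4=2/3
row 1: diag=8, rhs=-48; c'=1/8, d'=-6
row 2: denom=8−1·1/8=63/8; d'=(40−1·-6)/(63/8)=368/63
row 3: denom=12−3·8/21=76/7; d'=(10−3·368/63)/(76/7)=-79/114
row 4: denom=12−3·21/76=849/76; d'=(-4−3·-79/114)/(849/76)=-146/849
back: M4=-146/849
back: M3=-79/114−21/76·-146/849=-548/849
back: M2=368/63−8/21·-548/849=5168/849
back: M1=-6−1/8·5168/849=-5740/849
M: M0=0, M1=-5740/849, M2=5168/849, M3=-548/849, M4=-146/849, M5=0
seg 0: a=1, c=M0/2=0, d=(M1−M0)/(6·3)=-2870/7641, b=Δ0−h0·(2M0+M1)/6=3719/849
seg 1: a=4, c=M1/2=-2870/849, d=(M2−M1)/(6·1)=606/283, b=Δ1−h1·(2M1+M2)/6=-4891/849
seg 2: a=-3, c=M2/2=2584/849, d=(M3−M2)/(6·3)=-2858/7641, b=Δ2−h2·(2M2+M3)/6=-5177/849
seg 3: a=-4, c=M3/2=-274/849, d=(M4−M3)/(6·3)=67/2547, b=Δ3−h3·(2M3+M4)/6=1753/849
seg 4: a=0, c=M4/2=-73/849, d=(M5−M4)/(6·3)=73/7641, b=Δ4−h4·(2M4+M5)/6=712/849
t_q=25/4 → seg 2, τ=9/4; S=-3+-5177/849·τ+2584/849·τ²+-2858/7641·τ³=-50463/9056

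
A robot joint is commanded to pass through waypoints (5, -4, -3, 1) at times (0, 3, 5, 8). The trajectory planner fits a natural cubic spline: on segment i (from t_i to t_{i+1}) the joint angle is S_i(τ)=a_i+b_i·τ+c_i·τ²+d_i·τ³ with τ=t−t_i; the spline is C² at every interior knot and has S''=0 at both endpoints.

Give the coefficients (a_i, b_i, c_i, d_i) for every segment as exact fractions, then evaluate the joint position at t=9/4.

  seg 0: a=5 b=-97/24 c=0 d=25/216
  seg 1: a=-4 b=-11/12 c=25/24 d=-1/6
  seg 2: a=-3 b=5/4 c=1/24 d=-1/216
S(9/4) = -1421/512

Δ: Δ0=-3, Δ1=1/2, Δ2=4/3
row 1: diag=10, rhs=21; c'=1/5, d'=21/10
row 2: denom=10−2·1/5=48/5; d'=(5−2·21/10)/(48/5)=1/12
back: M2=1/12
back: M1=21/10−1/5·1/12=25/12
M: M0=0, M1=25/12, M2=1/12, M3=0
seg 0: a=5, c=M0/2=0, d=(M1−M0)/(6·3)=25/216, b=Δ0−h0·(2M0+M1)/6=-97/24
seg 1: a=-4, c=M1/2=25/24, d=(M2−M1)/(6·2)=-1/6, b=Δ1−h1·(2M1+M2)/6=-11/12
seg 2: a=-3, c=M2/2=1/24, d=(M3−M2)/(6·3)=-1/216, b=Δ2−h2·(2M2+M3)/6=5/4
t_q=9/4 → seg 0, τ=9/4; S=5+-97/24·τ+0·τ²+25/216·τ³=-1421/512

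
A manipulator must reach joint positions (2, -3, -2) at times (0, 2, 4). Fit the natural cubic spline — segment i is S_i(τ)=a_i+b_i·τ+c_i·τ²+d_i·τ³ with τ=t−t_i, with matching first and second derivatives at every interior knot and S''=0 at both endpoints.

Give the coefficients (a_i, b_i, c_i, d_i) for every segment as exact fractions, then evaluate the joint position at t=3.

  seg 0: a=2 b=-13/4 c=0 d=3/16
  seg 1: a=-3 b=-1 c=9/8 d=-3/16
S(3) = -49/16

Δ: Δ0=-5/2, Δ1=1/2
row 1: diag=8, rhs=18; c'=1/4, d'=9/4
back: M1=9/4
M: M0=0, M1=9/4, M2=0
seg 0: a=2, c=M0/2=0, d=(M1−M0)/(6·2)=3/16, b=Δ0−h0·(2M0+M1)/6=-13/4
seg 1: a=-3, c=M1/2=9/8, d=(M2−M1)/(6·2)=-3/16, b=Δ1−h1·(2M1+M2)/6=-1
t_q=3 → seg 1, τ=1; S=-3+-1·τ+9/8·τ²+-3/16·τ³=-49/16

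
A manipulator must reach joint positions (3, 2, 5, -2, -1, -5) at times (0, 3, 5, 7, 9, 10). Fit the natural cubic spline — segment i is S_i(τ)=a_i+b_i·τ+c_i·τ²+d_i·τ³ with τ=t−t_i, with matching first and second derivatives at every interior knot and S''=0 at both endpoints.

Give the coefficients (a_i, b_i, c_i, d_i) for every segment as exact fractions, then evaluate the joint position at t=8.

Δ: Δ0=-1/3, Δ1=3/2, Δ2=-7/2, Δ3=1/2, Δ4=-4
row 1: diag=10, rhs=11; c'=1/5, d'=11/10
row 2: denom=8−2·1/5=38/5; d'=(-30−2·11/10)/(38/5)=-161/38
row 3: denom=8−2·5/19=142/19; d'=(24−2·-161/38)/(142/19)=617/142
row 4: denom=6−2·19/71=388/71; d'=(-27−2·617/142)/(388/71)=-1267/194
back: M4=-1267/194
back: M3=617/142−19/71·-1267/194=591/97
back: M2=-161/38−5/19·591/97=-1133/194
back: M1=11/10−1/5·-1133/194=220/97
M: M0=0, M1=220/97, M2=-1133/194, M3=591/97, M4=-1267/194, M5=0
seg 0: a=3, c=M0/2=0, d=(M1−M0)/(6·3)=110/873, b=Δ0−h0·(2M0+M1)/6=-427/291
seg 1: a=2, c=M1/2=110/97, d=(M2−M1)/(6·2)=-1573/2328, b=Δ1−h1·(2M1+M2)/6=563/291
seg 2: a=5, c=M2/2=-1133/388, d=(M3−M2)/(6·2)=2315/2328, b=Δ2−h2·(2M2+M3)/6=-953/582
seg 3: a=-2, c=M3/2=591/194, d=(M4−M3)/(6·2)=-2449/2328, b=Δ3−h3·(2M3+M4)/6=-403/291
seg 4: a=-1, c=M4/2=-1267/388, d=(M5−M4)/(6·1)=1267/1164, b=Δ4−h4·(2M4+M5)/6=-1061/582
t_q=8 → seg 3, τ=1; S=-2+-403/291·τ+591/194·τ²+-2449/2328·τ³=-1079/776

  seg 0: a=3 b=-427/291 c=0 d=110/873
  seg 1: a=2 b=563/291 c=110/97 d=-1573/2328
  seg 2: a=5 b=-953/582 c=-1133/388 d=2315/2328
  seg 3: a=-2 b=-403/291 c=591/194 d=-2449/2328
  seg 4: a=-1 b=-1061/582 c=-1267/388 d=1267/1164
S(8) = -1079/776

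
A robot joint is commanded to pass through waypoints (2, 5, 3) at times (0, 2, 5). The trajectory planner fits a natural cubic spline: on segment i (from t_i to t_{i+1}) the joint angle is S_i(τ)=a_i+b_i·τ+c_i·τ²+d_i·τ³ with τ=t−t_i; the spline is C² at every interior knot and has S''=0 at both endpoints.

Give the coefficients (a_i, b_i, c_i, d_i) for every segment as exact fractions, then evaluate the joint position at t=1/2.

Δ: Δ0=3/2, Δ1=-2/3
row 1: diag=10, rhs=-13; c'=3/10, d'=-13/10
back: M1=-13/10
M: M0=0, M1=-13/10, M2=0
seg 0: a=2, c=M0/2=0, d=(M1−M0)/(6·2)=-13/120, b=Δ0−h0·(2M0+M1)/6=29/15
seg 1: a=5, c=M1/2=-13/20, d=(M2−M1)/(6·3)=13/180, b=Δ1−h1·(2M1+M2)/6=19/30
t_q=1/2 → seg 0, τ=1/2; S=2+29/15·τ+0·τ²+-13/120·τ³=189/64

  seg 0: a=2 b=29/15 c=0 d=-13/120
  seg 1: a=5 b=19/30 c=-13/20 d=13/180
S(1/2) = 189/64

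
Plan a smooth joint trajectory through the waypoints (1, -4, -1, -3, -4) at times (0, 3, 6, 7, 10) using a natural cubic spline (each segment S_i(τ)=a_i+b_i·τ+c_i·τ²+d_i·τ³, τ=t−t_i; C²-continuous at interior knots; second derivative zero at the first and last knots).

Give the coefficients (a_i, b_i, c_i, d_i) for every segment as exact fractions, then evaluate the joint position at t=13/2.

Δ: Δ0=-5/3, Δ1=1, Δ2=-2, Δ3=-1/3
row 1: diag=12, rhs=16; c'=1/4, d'=4/3
row 2: denom=8−3·1/4=29/4; d'=(-18−3·4/3)/(29/4)=-88/29
row 3: denom=8−1·4/29=228/29; d'=(10−1·-88/29)/(228/29)=63/38
back: M3=63/38
back: M2=-88/29−4/29·63/38=-62/19
back: M1=4/3−1/4·-62/19=245/114
M: M0=0, M1=245/114, M2=-62/19, M3=63/38, M4=0
seg 0: a=1, c=M0/2=0, d=(M1−M0)/(6·3)=245/2052, b=Δ0−h0·(2M0+M1)/6=-625/228
seg 1: a=-4, c=M1/2=245/228, d=(M2−M1)/(6·3)=-617/2052, b=Δ1−h1·(2M1+M2)/6=55/114
seg 2: a=-1, c=M2/2=-31/19, d=(M3−M2)/(6·1)=187/228, b=Δ2−h2·(2M2+M3)/6=-271/228
seg 3: a=-3, c=M3/2=63/76, d=(M4−M3)/(6·3)=-7/76, b=Δ3−h3·(2M3+M4)/6=-227/114
t_q=13/2 → seg 2, τ=1/2; S=-1+-271/228·τ+-31/19·τ²+187/228·τ³=-1155/608

  seg 0: a=1 b=-625/228 c=0 d=245/2052
  seg 1: a=-4 b=55/114 c=245/228 d=-617/2052
  seg 2: a=-1 b=-271/228 c=-31/19 d=187/228
  seg 3: a=-3 b=-227/114 c=63/76 d=-7/76
S(13/2) = -1155/608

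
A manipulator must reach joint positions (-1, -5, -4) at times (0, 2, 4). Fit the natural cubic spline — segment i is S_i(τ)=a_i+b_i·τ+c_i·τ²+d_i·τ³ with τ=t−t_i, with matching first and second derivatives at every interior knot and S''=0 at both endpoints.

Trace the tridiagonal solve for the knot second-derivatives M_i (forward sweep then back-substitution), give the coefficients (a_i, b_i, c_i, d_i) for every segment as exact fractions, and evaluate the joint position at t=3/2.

  seg 0: a=-1 b=-21/8 c=0 d=5/32
  seg 1: a=-5 b=-3/4 c=15/16 d=-5/32
S(3/2) = -1129/256

Δ: Δ0=-2, Δ1=1/2
row 1: diag=8, rhs=15; c'=1/4, d'=15/8
back: M1=15/8
M: M0=0, M1=15/8, M2=0
seg 0: a=-1, c=M0/2=0, d=(M1−M0)/(6·2)=5/32, b=Δ0−h0·(2M0+M1)/6=-21/8
seg 1: a=-5, c=M1/2=15/16, d=(M2−M1)/(6·2)=-5/32, b=Δ1−h1·(2M1+M2)/6=-3/4
t_q=3/2 → seg 0, τ=3/2; S=-1+-21/8·τ+0·τ²+5/32·τ³=-1129/256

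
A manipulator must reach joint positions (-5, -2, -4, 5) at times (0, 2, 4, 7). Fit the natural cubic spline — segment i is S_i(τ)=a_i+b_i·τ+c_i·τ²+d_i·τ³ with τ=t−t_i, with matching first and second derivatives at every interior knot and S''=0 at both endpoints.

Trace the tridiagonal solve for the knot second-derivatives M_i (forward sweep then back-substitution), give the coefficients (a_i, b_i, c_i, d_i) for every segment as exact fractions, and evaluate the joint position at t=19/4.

Δ: Δ0=3/2, Δ1=-1, Δ2=3
row 1: diag=8, rhs=-15; c'=1/4, d'=-15/8
row 2: denom=10−2·1/4=19/2; d'=(24−2·-15/8)/(19/2)=111/38
back: M2=111/38
back: M1=-15/8−1/4·111/38=-99/38
M: M0=0, M1=-99/38, M2=111/38, M3=0
seg 0: a=-5, c=M0/2=0, d=(M1−M0)/(6·2)=-33/152, b=Δ0−h0·(2M0+M1)/6=45/19
seg 1: a=-2, c=M1/2=-99/76, d=(M2−M1)/(6·2)=35/76, b=Δ1−h1·(2M1+M2)/6=-9/38
seg 2: a=-4, c=M2/2=111/76, d=(M3−M2)/(6·3)=-37/228, b=Δ2−h2·(2M2+M3)/6=3/38
t_q=19/4 → seg 2, τ=3/4; S=-4+3/38·τ+111/76·τ²+-37/228·τ³=-15505/4864

  seg 0: a=-5 b=45/19 c=0 d=-33/152
  seg 1: a=-2 b=-9/38 c=-99/76 d=35/76
  seg 2: a=-4 b=3/38 c=111/76 d=-37/228
S(19/4) = -15505/4864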